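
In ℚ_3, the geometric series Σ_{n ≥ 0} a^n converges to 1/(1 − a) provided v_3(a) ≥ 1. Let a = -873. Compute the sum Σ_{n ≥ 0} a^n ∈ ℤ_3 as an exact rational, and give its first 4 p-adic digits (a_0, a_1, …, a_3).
Σ a^n = 1/(1 − a) = 1/874;  first 4 digits = (1, 0, 2, 0)

v_3(a) = 2 ≥ 1, so the series converges in ℤ_3 to 1/(1 − a) = 1/(1 − (-873)) = 1/874. Expand this rational in ℤ_3: compute digits iteratively via d_i = x_i mod 3, x_{i+1} = (x_i − d_i)/3. The first 4 digits are (1, 0, 2, 0).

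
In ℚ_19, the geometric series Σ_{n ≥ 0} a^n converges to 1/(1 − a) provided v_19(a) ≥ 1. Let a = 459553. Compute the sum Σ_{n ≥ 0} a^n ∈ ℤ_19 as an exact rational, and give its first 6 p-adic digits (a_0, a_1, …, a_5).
Σ a^n = 1/(1 − a) = -1/459552;  first 6 digits = (1, 0, 0, 10, 3, 0)

v_19(a) = 3 ≥ 1, so the series converges in ℤ_19 to 1/(1 − a) = 1/(1 − 459553) = -1/459552. Expand this rational in ℤ_19: compute digits iteratively via d_i = x_i mod 19, x_{i+1} = (x_i − d_i)/19. The first 6 digits are (1, 0, 0, 10, 3, 0).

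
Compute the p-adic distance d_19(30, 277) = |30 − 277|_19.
d_19(30, 277) = 1/19

Step 1 — x − y = 30 − 277 = -247. Step 2 — v_19(-247) = 1 (factor: -247 = −(19^1 · 13); the sign does not affect v_p). Step 3 — |x − y|_19 = 19^{-1} = 1/19.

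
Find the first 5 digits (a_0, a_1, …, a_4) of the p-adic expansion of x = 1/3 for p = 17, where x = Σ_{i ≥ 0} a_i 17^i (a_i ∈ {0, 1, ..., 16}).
(a_0, …, a_4) = (6, 11, 5, 11, 5)

v_17(1/3) = 0 (numerator and denominator both coprime to 17), so x ∈ ℤ_17^×. Compute digits iteratively via a_i = x_i mod 17, x_{i+1} = (x_i − a_i)/17, with x_0 = x:
  x_0 = 1/3;  a_0 = 6;  x_1 = (x_0 − 6)/17 = -1/3
  x_1 = -1/3;  a_1 = 11;  x_2 = (x_1 − 11)/17 = -2/3
  x_2 = -2/3;  a_2 = 5;  x_3 = (x_2 − 5)/17 = -1/3
  x_3 = -1/3;  a_3 = 11;  x_4 = (x_3 − 11)/17 = -2/3
  x_4 = -2/3;  a_4 = 5;  x_5 = (x_4 − 5)/17 = -1/3
Digits: (6, 11, 5, 11, 5).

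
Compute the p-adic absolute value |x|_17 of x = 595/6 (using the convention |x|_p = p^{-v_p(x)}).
|595/6|_17 = 1/17

Step 1 — compute v_17(x) by factoring powers of 17 out of the numerator and denominator: v_17(595/6) = 1. Step 2 — apply |x|_p = p^{-v_p(x)} = 17^{-1} = 1/17.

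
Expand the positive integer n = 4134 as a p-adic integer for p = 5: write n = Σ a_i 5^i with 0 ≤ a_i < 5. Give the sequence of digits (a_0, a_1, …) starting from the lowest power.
(a_0, a_1, …) = (4, 1, 0, 3, 1, 1)

Repeated division by 5 gives the digits low-to-high: 4134 = 4 + 1·5^1 + 3·5^3 + 1·5^4 + 1·5^5. Digit sequence: (4, 1, 0, 3, 1, 1).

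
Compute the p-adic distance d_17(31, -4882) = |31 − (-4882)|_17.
d_17(31, -4882) = 1/4913

Step 1 — x − y = 31 − (-4882) = 4913. Step 2 — v_17(4913) = 3 (factor: 4913 = (17^3 · 1); the sign does not affect v_p). Step 3 — |x − y|_17 = 17^{-3} = 1/4913.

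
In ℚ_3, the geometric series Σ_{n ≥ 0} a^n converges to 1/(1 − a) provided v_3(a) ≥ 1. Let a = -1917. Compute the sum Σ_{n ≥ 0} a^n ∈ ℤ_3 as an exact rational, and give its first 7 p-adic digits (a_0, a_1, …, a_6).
Σ a^n = 1/(1 − a) = 1/1918;  first 7 digits = (1, 0, 0, 1, 0, 1, 1)

v_3(a) = 3 ≥ 1, so the series converges in ℤ_3 to 1/(1 − a) = 1/(1 − (-1917)) = 1/1918. Expand this rational in ℤ_3: compute digits iteratively via d_i = x_i mod 3, x_{i+1} = (x_i − d_i)/3. The first 7 digits are (1, 0, 0, 1, 0, 1, 1).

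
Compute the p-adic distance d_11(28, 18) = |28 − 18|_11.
d_11(28, 18) = 1

Step 1 — x − y = 28 − 18 = 10. Step 2 — v_11(10) = 0 (factor: 10 = (11^0 · 10); the sign does not affect v_p). Step 3 — |x − y|_11 = 11^{0} = 1.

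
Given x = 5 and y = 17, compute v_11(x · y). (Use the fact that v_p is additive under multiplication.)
v_11(85) = 0

v_p(x) = 0 (factor: 5 = 11^0 · 5); v_p(y) = 0 (factor: 17 = 11^0 · 17). Additivity: v_p(xy) = v_p(x) + v_p(y) = 0 + 0 = 0. (Direct check: xy = 85 = 11^0 · (85).)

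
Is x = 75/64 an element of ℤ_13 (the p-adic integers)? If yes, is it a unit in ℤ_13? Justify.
x ∈ ℤ_13^× (unit); v_13(x) = 0

ℤ_13 = {x ∈ ℚ_13 : v_13(x) ≥ 0} and ℤ_13^× = {x ∈ ℤ_13 : v_13(x) = 0}. Here v_13(75/64) = v_13(num) − v_13(den) = 0; compare against these criteria.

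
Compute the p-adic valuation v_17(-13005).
v_17(-13005) = 2

v_17(n) is the largest exponent k such that 17^k divides n. Factor out: -13005 = -17^2 · 45. (Sign doesn't affect v_p.) So v_17(-13005) = 2.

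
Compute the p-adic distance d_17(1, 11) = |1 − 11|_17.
d_17(1, 11) = 1

Step 1 — x − y = 1 − 11 = -10. Step 2 — v_17(-10) = 0 (factor: -10 = −(17^0 · 10); the sign does not affect v_p). Step 3 — |x − y|_17 = 17^{0} = 1.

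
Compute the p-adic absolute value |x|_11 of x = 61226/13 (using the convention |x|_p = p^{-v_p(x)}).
|61226/13|_11 = 1/1331

Step 1 — compute v_11(x) by factoring powers of 11 out of the numerator and denominator: v_11(61226/13) = 3. Step 2 — apply |x|_p = p^{-v_p(x)} = 11^{-3} = 1/1331.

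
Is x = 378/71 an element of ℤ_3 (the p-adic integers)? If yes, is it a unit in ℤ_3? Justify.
x ∈ ℤ_3 but not a unit; v_3(x) = 3 > 0

ℤ_3 = {x ∈ ℚ_3 : v_3(x) ≥ 0} and ℤ_3^× = {x ∈ ℤ_3 : v_3(x) = 0}. Here v_3(378/71) = v_3(num) − v_3(den) = 3; compare against these criteria.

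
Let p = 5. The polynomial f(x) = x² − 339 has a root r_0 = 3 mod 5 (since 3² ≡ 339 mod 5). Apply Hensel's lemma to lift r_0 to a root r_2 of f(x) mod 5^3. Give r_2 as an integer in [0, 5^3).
r_2 = 33 (mod 125)

Hensel's recurrence: r_{i+1} = r_i − f(r_i)·(f′(r_i))^{-1} mod 5^{i+2}, with f′(x) = 2x. Iterate:
  r_0 = 3 (mod 5)
  r_1 = 8 (mod 25)
  r_2 = 33 (mod 125)
Final: r_2 = 33, and one checks f(r_2) ≡ 0 mod 5^3.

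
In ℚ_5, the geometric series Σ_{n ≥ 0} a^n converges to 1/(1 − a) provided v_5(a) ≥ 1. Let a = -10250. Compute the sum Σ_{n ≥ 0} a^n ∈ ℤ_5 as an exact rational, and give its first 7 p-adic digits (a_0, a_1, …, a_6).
Σ a^n = 1/(1 − a) = 1/10251;  first 7 digits = (1, 0, 0, 3, 3, 1, 3)

v_5(a) = 3 ≥ 1, so the series converges in ℤ_5 to 1/(1 − a) = 1/(1 − (-10250)) = 1/10251. Expand this rational in ℤ_5: compute digits iteratively via d_i = x_i mod 5, x_{i+1} = (x_i − d_i)/5. The first 7 digits are (1, 0, 0, 3, 3, 1, 3).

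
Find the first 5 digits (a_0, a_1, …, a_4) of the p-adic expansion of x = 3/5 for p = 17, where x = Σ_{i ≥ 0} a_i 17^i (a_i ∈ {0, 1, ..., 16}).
(a_0, …, a_4) = (4, 10, 13, 6, 3)

v_17(3/5) = 0 (numerator and denominator both coprime to 17), so x ∈ ℤ_17^×. Compute digits iteratively via a_i = x_i mod 17, x_{i+1} = (x_i − a_i)/17, with x_0 = x:
  x_0 = 3/5;  a_0 = 4;  x_1 = (x_0 − 4)/17 = -1/5
  x_1 = -1/5;  a_1 = 10;  x_2 = (x_1 − 10)/17 = -3/5
  x_2 = -3/5;  a_2 = 13;  x_3 = (x_2 − 13)/17 = -4/5
  x_3 = -4/5;  a_3 = 6;  x_4 = (x_3 − 6)/17 = -2/5
  x_4 = -2/5;  a_4 = 3;  x_5 = (x_4 − 3)/17 = -1/5
Digits: (4, 10, 13, 6, 3).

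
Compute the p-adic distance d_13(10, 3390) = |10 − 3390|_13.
d_13(10, 3390) = 1/169

Step 1 — x − y = 10 − 3390 = -3380. Step 2 — v_13(-3380) = 2 (factor: -3380 = −(13^2 · 20); the sign does not affect v_p). Step 3 — |x − y|_13 = 13^{-2} = 1/169.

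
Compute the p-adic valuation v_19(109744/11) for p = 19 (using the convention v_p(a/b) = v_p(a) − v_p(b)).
v_19(109744/11) = 3

Factor powers of 19 from the numerator and denominator of the reduced fraction: 109744 = 19^3 · 16 and 11 = 19^0 · 11. Apply v_p(a/b) = v_p(a) − v_p(b): v_19(109744/11) = 3 − 0 = 3.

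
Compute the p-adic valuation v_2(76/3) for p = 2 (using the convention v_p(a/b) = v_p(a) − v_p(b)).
v_2(76/3) = 2

Factor powers of 2 from the numerator and denominator of the reduced fraction: 76 = 2^2 · 19 and 3 = 2^0 · 3. Apply v_p(a/b) = v_p(a) − v_p(b): v_2(76/3) = 2 − 0 = 2.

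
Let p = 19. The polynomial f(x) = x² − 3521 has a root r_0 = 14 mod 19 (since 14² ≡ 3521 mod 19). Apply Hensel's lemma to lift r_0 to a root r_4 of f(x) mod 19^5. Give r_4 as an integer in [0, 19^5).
r_4 = 648218 (mod 2476099)

Hensel's recurrence: r_{i+1} = r_i − f(r_i)·(f′(r_i))^{-1} mod 19^{i+2}, with f′(x) = 2x. Iterate:
  r_0 = 14 (mod 19)
  r_1 = 223 (mod 361)
  r_2 = 3472 (mod 6859)
  r_3 = 126934 (mod 130321)
  r_4 = 648218 (mod 2476099)
Final: r_4 = 648218, and one checks f(r_4) ≡ 0 mod 19^5.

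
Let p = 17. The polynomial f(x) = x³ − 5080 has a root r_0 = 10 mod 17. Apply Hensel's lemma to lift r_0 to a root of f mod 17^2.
r_1 = 197 (mod 289)

Hensel: r_{i+1} = r_i − f(r_i)/f′(r_i) mod 17^{i+2}, where f′(x) = 3x². Iterate:
  r_0 = 10 (mod 17)
  r_1 = 197 (mod 289)
Final: r = 197 with f(r) ≡ 0 mod 17^2.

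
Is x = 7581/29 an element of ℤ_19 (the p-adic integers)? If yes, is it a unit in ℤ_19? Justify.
x ∈ ℤ_19 but not a unit; v_19(x) = 2 > 0

ℤ_19 = {x ∈ ℚ_19 : v_19(x) ≥ 0} and ℤ_19^× = {x ∈ ℤ_19 : v_19(x) = 0}. Here v_19(7581/29) = v_19(num) − v_19(den) = 2; compare against these criteria.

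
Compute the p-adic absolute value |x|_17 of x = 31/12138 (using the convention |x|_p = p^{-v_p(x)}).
|31/12138|_17 = 289

Step 1 — compute v_17(x) by factoring powers of 17 out of the numerator and denominator: v_17(31/12138) = -2. Step 2 — apply |x|_p = p^{-v_p(x)} = 17^{2} = 289.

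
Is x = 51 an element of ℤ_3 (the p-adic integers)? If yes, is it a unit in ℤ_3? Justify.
x ∈ ℤ_3 but not a unit; v_3(x) = 1 > 0

ℤ_3 = {x ∈ ℚ_3 : v_3(x) ≥ 0} and ℤ_3^× = {x ∈ ℤ_3 : v_3(x) = 0}. Here v_3(51) = v_3(num) − v_3(den) = 1; compare against these criteria.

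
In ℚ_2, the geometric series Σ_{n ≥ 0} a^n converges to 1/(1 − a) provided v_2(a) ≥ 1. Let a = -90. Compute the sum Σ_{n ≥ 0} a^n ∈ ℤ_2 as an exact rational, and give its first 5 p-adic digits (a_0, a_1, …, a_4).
Σ a^n = 1/(1 − a) = 1/91;  first 5 digits = (1, 1, 0, 0, 1)

v_2(a) = 1 ≥ 1, so the series converges in ℤ_2 to 1/(1 − a) = 1/(1 − (-90)) = 1/91. Expand this rational in ℤ_2: compute digits iteratively via d_i = x_i mod 2, x_{i+1} = (x_i − d_i)/2. The first 5 digits are (1, 1, 0, 0, 1).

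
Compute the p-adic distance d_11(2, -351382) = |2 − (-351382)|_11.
d_11(2, -351382) = 1/14641

Step 1 — x − y = 2 − (-351382) = 351384. Step 2 — v_11(351384) = 4 (factor: 351384 = (11^4 · 24); the sign does not affect v_p). Step 3 — |x − y|_11 = 11^{-4} = 1/14641.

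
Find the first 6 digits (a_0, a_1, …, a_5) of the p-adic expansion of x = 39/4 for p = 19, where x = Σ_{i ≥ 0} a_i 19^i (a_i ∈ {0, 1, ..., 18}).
(a_0, …, a_5) = (5, 5, 14, 4, 14, 4)

v_19(39/4) = 0 (numerator and denominator both coprime to 19), so x ∈ ℤ_19^×. Compute digits iteratively via a_i = x_i mod 19, x_{i+1} = (x_i − a_i)/19, with x_0 = x:
  x_0 = 39/4;  a_0 = 5;  x_1 = (x_0 − 5)/19 = 1/4
  x_1 = 1/4;  a_1 = 5;  x_2 = (x_1 − 5)/19 = -1/4
  x_2 = -1/4;  a_2 = 14;  x_3 = (x_2 − 14)/19 = -3/4
  x_3 = -3/4;  a_3 = 4;  x_4 = (x_3 − 4)/19 = -1/4
  x_4 = -1/4;  a_4 = 14;  x_5 = (x_4 − 14)/19 = -3/4
  x_5 = -3/4;  a_5 = 4;  x_6 = (x_5 − 4)/19 = -1/4
Digits: (5, 5, 14, 4, 14, 4).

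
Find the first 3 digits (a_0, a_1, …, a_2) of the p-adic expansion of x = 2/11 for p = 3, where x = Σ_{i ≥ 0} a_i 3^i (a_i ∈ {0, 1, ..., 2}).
(a_0, …, a_2) = (1, 0, 1)

v_3(2/11) = 0 (numerator and denominator both coprime to 3), so x ∈ ℤ_3^×. Compute digits iteratively via a_i = x_i mod 3, x_{i+1} = (x_i − a_i)/3, with x_0 = x:
  x_0 = 2/11;  a_0 = 1;  x_1 = (x_0 − 1)/3 = -3/11
  x_1 = -3/11;  a_1 = 0;  x_2 = (x_1 − 0)/3 = -1/11
  x_2 = -1/11;  a_2 = 1;  x_3 = (x_2 − 1)/3 = -4/11
Digits: (1, 0, 1).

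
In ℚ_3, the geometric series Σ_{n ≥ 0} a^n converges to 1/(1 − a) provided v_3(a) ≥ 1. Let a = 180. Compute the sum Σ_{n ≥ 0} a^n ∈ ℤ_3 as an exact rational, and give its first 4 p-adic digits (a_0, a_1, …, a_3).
Σ a^n = 1/(1 − a) = -1/179;  first 4 digits = (1, 0, 2, 0)

v_3(a) = 2 ≥ 1, so the series converges in ℤ_3 to 1/(1 − a) = 1/(1 − 180) = -1/179. Expand this rational in ℤ_3: compute digits iteratively via d_i = x_i mod 3, x_{i+1} = (x_i − d_i)/3. The first 4 digits are (1, 0, 2, 0).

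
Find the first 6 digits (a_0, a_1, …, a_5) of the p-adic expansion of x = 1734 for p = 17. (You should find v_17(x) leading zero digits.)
(a_0, …, a_5) = (0, 0, 6, 0, 0, 0)

v_17(1734) = 2, so a_0 = ... = a_1 = 0. Factor out: x = 17^2 · u with u = 6 a unit in ℤ_17. Expand u iteratively via a_{v+i} = u_i mod 17, u_{i+1} = (u_i − a_{v+i})/17:
  u_0 = 6;  a_2 = 6;  u_1 = (u_0 − 6)/17 = 0
  u_1 = 0;  a_3 = 0;  u_2 = (u_1 − 0)/17 = 0
  u_2 = 0;  a_4 = 0;  u_3 = (u_2 − 0)/17 = 0
  u_3 = 0;  a_5 = 0;  u_4 = (u_3 − 0)/17 = 0
Digits: (0, 0, 6, 0, 0, 0).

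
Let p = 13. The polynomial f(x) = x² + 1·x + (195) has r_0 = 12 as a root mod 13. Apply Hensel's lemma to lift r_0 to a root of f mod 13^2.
r_1 = 25 (mod 169)

Hensel: r_{i+1} = r_i − f(r_i)·(f′(r_i))^{-1} mod 13^{i+2}, f′(x) = 2x + 1. Iterate:
  r_0 = 12 (mod 13)
  r_1 = 25 (mod 169)
Final: r = 25 satisfies f(r) ≡ 0 mod 13^2.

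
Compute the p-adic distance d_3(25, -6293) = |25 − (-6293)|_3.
d_3(25, -6293) = 1/243

Step 1 — x − y = 25 − (-6293) = 6318. Step 2 — v_3(6318) = 5 (factor: 6318 = (3^5 · 26); the sign does not affect v_p). Step 3 — |x − y|_3 = 3^{-5} = 1/243.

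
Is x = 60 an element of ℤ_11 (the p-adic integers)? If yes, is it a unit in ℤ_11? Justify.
x ∈ ℤ_11^× (unit); v_11(x) = 0

ℤ_11 = {x ∈ ℚ_11 : v_11(x) ≥ 0} and ℤ_11^× = {x ∈ ℤ_11 : v_11(x) = 0}. Here v_11(60) = v_11(num) − v_11(den) = 0; compare against these criteria.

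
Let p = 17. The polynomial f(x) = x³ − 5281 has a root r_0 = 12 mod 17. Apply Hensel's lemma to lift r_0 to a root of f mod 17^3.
r_2 = 1015 (mod 4913)

Hensel: r_{i+1} = r_i − f(r_i)/f′(r_i) mod 17^{i+2}, where f′(x) = 3x². Iterate:
  r_0 = 12 (mod 17)
  r_1 = 148 (mod 289)
  r_2 = 1015 (mod 4913)
Final: r = 1015 with f(r) ≡ 0 mod 17^3.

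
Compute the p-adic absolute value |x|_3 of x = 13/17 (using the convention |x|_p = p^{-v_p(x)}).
|13/17|_3 = 1

Step 1 — compute v_3(x) by factoring powers of 3 out of the numerator and denominator: v_3(13/17) = 0. Step 2 — apply |x|_p = p^{-v_p(x)} = 3^{0} = 1.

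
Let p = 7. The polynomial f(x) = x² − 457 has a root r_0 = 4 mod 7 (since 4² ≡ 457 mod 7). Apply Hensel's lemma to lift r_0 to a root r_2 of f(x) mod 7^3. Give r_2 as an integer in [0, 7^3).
r_2 = 102 (mod 343)

Hensel's recurrence: r_{i+1} = r_i − f(r_i)·(f′(r_i))^{-1} mod 7^{i+2}, with f′(x) = 2x. Iterate:
  r_0 = 4 (mod 7)
  r_1 = 4 (mod 49)
  r_2 = 102 (mod 343)
Final: r_2 = 102, and one checks f(r_2) ≡ 0 mod 7^3.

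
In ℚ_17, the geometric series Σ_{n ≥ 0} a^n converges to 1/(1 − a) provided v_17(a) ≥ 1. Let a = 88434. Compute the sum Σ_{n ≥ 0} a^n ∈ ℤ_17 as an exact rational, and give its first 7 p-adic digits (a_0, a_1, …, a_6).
Σ a^n = 1/(1 − a) = -1/88433;  first 7 digits = (1, 0, 0, 1, 1, 0, 1)

v_17(a) = 3 ≥ 1, so the series converges in ℤ_17 to 1/(1 − a) = 1/(1 − 88434) = -1/88433. Expand this rational in ℤ_17: compute digits iteratively via d_i = x_i mod 17, x_{i+1} = (x_i − d_i)/17. The first 7 digits are (1, 0, 0, 1, 1, 0, 1).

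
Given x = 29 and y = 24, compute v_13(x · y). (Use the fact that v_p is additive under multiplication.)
v_13(696) = 0

v_p(x) = 0 (factor: 29 = 13^0 · 29); v_p(y) = 0 (factor: 24 = 13^0 · 24). Additivity: v_p(xy) = v_p(x) + v_p(y) = 0 + 0 = 0. (Direct check: xy = 696 = 13^0 · (696).)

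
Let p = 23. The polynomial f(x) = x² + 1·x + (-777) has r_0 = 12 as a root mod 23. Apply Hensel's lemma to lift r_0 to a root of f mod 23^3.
r_2 = 4819 (mod 12167)

Hensel: r_{i+1} = r_i − f(r_i)·(f′(r_i))^{-1} mod 23^{i+2}, f′(x) = 2x + 1. Iterate:
  r_0 = 12 (mod 23)
  r_1 = 58 (mod 529)
  r_2 = 4819 (mod 12167)
Final: r = 4819 satisfies f(r) ≡ 0 mod 23^3.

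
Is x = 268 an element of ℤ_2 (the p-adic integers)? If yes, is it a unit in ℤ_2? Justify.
x ∈ ℤ_2 but not a unit; v_2(x) = 2 > 0

ℤ_2 = {x ∈ ℚ_2 : v_2(x) ≥ 0} and ℤ_2^× = {x ∈ ℤ_2 : v_2(x) = 0}. Here v_2(268) = v_2(num) − v_2(den) = 2; compare against these criteria.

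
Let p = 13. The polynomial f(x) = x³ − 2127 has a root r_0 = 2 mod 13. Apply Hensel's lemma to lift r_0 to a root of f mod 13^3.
r_2 = 249 (mod 2197)

Hensel: r_{i+1} = r_i − f(r_i)/f′(r_i) mod 13^{i+2}, where f′(x) = 3x². Iterate:
  r_0 = 2 (mod 13)
  r_1 = 80 (mod 169)
  r_2 = 249 (mod 2197)
Final: r = 249 with f(r) ≡ 0 mod 13^3.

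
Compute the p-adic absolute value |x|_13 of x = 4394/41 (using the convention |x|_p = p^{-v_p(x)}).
|4394/41|_13 = 1/2197

Step 1 — compute v_13(x) by factoring powers of 13 out of the numerator and denominator: v_13(4394/41) = 3. Step 2 — apply |x|_p = p^{-v_p(x)} = 13^{-3} = 1/2197.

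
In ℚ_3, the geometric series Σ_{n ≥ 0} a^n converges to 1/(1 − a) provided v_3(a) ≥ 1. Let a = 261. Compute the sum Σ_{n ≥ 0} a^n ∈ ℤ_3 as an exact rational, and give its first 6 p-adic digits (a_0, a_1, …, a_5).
Σ a^n = 1/(1 − a) = -1/260;  first 6 digits = (1, 0, 2, 0, 1, 2)

v_3(a) = 2 ≥ 1, so the series converges in ℤ_3 to 1/(1 − a) = 1/(1 − 261) = -1/260. Expand this rational in ℤ_3: compute digits iteratively via d_i = x_i mod 3, x_{i+1} = (x_i − d_i)/3. The first 6 digits are (1, 0, 2, 0, 1, 2).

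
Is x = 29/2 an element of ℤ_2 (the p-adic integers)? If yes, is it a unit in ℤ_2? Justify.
x ∉ ℤ_2 (v_2(x) = -1 < 0)

ℤ_2 = {x ∈ ℚ_2 : v_2(x) ≥ 0} and ℤ_2^× = {x ∈ ℤ_2 : v_2(x) = 0}. Here v_2(29/2) = v_2(num) − v_2(den) = -1; compare against these criteria.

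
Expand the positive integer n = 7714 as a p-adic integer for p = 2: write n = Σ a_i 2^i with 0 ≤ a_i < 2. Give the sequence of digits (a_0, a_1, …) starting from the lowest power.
(a_0, a_1, …) = (0, 1, 0, 0, 0, 1, 0, 0, 0, 1, 1, 1, 1)

Repeated division by 2 gives the digits low-to-high: 7714 = 1·2^1 + 1·2^5 + 1·2^9 + 1·2^10 + 1·2^11 + 1·2^12. Digit sequence: (0, 1, 0, 0, 0, 1, 0, 0, 0, 1, 1, 1, 1).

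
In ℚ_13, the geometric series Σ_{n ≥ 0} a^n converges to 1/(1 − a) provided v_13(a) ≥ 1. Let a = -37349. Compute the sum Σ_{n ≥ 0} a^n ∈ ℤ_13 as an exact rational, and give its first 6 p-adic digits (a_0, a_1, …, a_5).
Σ a^n = 1/(1 − a) = 1/37350;  first 6 digits = (1, 0, 0, 9, 11, 12)

v_13(a) = 3 ≥ 1, so the series converges in ℤ_13 to 1/(1 − a) = 1/(1 − (-37349)) = 1/37350. Expand this rational in ℤ_13: compute digits iteratively via d_i = x_i mod 13, x_{i+1} = (x_i − d_i)/13. The first 6 digits are (1, 0, 0, 9, 11, 12).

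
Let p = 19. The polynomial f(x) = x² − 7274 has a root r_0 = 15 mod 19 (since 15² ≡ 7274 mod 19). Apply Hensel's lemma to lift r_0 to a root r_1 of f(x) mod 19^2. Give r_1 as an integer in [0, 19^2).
r_1 = 262 (mod 361)

Hensel's recurrence: r_{i+1} = r_i − f(r_i)·(f′(r_i))^{-1} mod 19^{i+2}, with f′(x) = 2x. Iterate:
  r_0 = 15 (mod 19)
  r_1 = 262 (mod 361)
Final: r_1 = 262, and one checks f(r_1) ≡ 0 mod 19^2.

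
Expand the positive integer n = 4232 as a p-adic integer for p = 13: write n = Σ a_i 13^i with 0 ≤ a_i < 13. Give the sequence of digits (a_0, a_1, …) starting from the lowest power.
(a_0, a_1, …) = (7, 0, 12, 1)

Repeated division by 13 gives the digits low-to-high: 4232 = 7 + 12·13^2 + 1·13^3. Digit sequence: (7, 0, 12, 1).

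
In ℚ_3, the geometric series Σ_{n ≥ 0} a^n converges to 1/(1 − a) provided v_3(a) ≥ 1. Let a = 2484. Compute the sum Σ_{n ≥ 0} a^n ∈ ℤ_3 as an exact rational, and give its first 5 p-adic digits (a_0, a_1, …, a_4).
Σ a^n = 1/(1 − a) = -1/2483;  first 5 digits = (1, 0, 0, 2, 0)

v_3(a) = 3 ≥ 1, so the series converges in ℤ_3 to 1/(1 − a) = 1/(1 − 2484) = -1/2483. Expand this rational in ℤ_3: compute digits iteratively via d_i = x_i mod 3, x_{i+1} = (x_i − d_i)/3. The first 5 digits are (1, 0, 0, 2, 0).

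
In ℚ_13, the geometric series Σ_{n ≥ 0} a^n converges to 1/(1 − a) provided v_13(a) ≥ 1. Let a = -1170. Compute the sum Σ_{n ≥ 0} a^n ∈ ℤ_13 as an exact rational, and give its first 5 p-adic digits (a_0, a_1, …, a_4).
Σ a^n = 1/(1 − a) = 1/1171;  first 5 digits = (1, 1, 7, 12, 1)

v_13(a) = 1 ≥ 1, so the series converges in ℤ_13 to 1/(1 − a) = 1/(1 − (-1170)) = 1/1171. Expand this rational in ℤ_13: compute digits iteratively via d_i = x_i mod 13, x_{i+1} = (x_i − d_i)/13. The first 5 digits are (1, 1, 7, 12, 1).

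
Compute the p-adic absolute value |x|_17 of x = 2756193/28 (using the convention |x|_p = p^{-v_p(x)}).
|2756193/28|_17 = 1/83521

Step 1 — compute v_17(x) by factoring powers of 17 out of the numerator and denominator: v_17(2756193/28) = 4. Step 2 — apply |x|_p = p^{-v_p(x)} = 17^{-4} = 1/83521.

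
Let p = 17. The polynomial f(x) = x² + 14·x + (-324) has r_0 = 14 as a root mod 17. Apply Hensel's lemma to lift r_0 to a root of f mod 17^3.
r_2 = 4485 (mod 4913)

Hensel: r_{i+1} = r_i − f(r_i)·(f′(r_i))^{-1} mod 17^{i+2}, f′(x) = 2x + 14. Iterate:
  r_0 = 14 (mod 17)
  r_1 = 150 (mod 289)
  r_2 = 4485 (mod 4913)
Final: r = 4485 satisfies f(r) ≡ 0 mod 17^3.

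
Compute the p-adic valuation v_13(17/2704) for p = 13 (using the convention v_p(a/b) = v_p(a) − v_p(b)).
v_13(17/2704) = -2

Factor powers of 13 from the numerator and denominator of the reduced fraction: 17 = 13^0 · 17 and 2704 = 13^2 · 16. Apply v_p(a/b) = v_p(a) − v_p(b): v_13(17/2704) = 0 − 2 = -2.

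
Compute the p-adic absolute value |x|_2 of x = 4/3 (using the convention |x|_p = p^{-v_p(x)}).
|4/3|_2 = 1/4

Step 1 — compute v_2(x) by factoring powers of 2 out of the numerator and denominator: v_2(4/3) = 2. Step 2 — apply |x|_p = p^{-v_p(x)} = 2^{-2} = 1/4.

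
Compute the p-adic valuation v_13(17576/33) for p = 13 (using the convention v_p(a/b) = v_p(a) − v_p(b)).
v_13(17576/33) = 3

Factor powers of 13 from the numerator and denominator of the reduced fraction: 17576 = 13^3 · 8 and 33 = 13^0 · 33. Apply v_p(a/b) = v_p(a) − v_p(b): v_13(17576/33) = 3 − 0 = 3.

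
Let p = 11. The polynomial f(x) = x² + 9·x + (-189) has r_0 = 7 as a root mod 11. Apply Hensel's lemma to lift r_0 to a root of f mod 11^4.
r_3 = 1778 (mod 14641)

Hensel: r_{i+1} = r_i − f(r_i)·(f′(r_i))^{-1} mod 11^{i+2}, f′(x) = 2x + 9. Iterate:
  r_0 = 7 (mod 11)
  r_1 = 84 (mod 121)
  r_2 = 447 (mod 1331)
  r_3 = 1778 (mod 14641)
Final: r = 1778 satisfies f(r) ≡ 0 mod 11^4.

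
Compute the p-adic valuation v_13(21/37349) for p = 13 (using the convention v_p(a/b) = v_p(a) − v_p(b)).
v_13(21/37349) = -3

Factor powers of 13 from the numerator and denominator of the reduced fraction: 21 = 13^0 · 21 and 37349 = 13^3 · 17. Apply v_p(a/b) = v_p(a) − v_p(b): v_13(21/37349) = 0 − 3 = -3.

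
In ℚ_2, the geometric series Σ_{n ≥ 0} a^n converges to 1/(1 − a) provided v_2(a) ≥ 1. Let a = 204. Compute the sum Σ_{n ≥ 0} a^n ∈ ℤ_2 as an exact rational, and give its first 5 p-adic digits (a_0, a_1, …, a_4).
Σ a^n = 1/(1 − a) = -1/203;  first 5 digits = (1, 0, 1, 1, 1)

v_2(a) = 2 ≥ 1, so the series converges in ℤ_2 to 1/(1 − a) = 1/(1 − 204) = -1/203. Expand this rational in ℤ_2: compute digits iteratively via d_i = x_i mod 2, x_{i+1} = (x_i − d_i)/2. The first 5 digits are (1, 0, 1, 1, 1).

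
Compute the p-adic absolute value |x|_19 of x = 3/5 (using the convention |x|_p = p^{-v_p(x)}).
|3/5|_19 = 1

Step 1 — compute v_19(x) by factoring powers of 19 out of the numerator and denominator: v_19(3/5) = 0. Step 2 — apply |x|_p = p^{-v_p(x)} = 19^{0} = 1.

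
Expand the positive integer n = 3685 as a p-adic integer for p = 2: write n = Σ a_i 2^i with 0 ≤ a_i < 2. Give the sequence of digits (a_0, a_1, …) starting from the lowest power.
(a_0, a_1, …) = (1, 0, 1, 0, 0, 1, 1, 0, 0, 1, 1, 1)

Repeated division by 2 gives the digits low-to-high: 3685 = 1 + 1·2^2 + 1·2^5 + 1·2^6 + 1·2^9 + 1·2^10 + 1·2^11. Digit sequence: (1, 0, 1, 0, 0, 1, 1, 0, 0, 1, 1, 1).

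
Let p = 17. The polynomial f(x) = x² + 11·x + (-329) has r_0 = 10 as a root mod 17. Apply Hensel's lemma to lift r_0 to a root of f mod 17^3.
r_2 = 1319 (mod 4913)

Hensel: r_{i+1} = r_i − f(r_i)·(f′(r_i))^{-1} mod 17^{i+2}, f′(x) = 2x + 11. Iterate:
  r_0 = 10 (mod 17)
  r_1 = 163 (mod 289)
  r_2 = 1319 (mod 4913)
Final: r = 1319 satisfies f(r) ≡ 0 mod 17^3.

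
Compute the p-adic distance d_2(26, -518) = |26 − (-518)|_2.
d_2(26, -518) = 1/32

Step 1 — x − y = 26 − (-518) = 544. Step 2 — v_2(544) = 5 (factor: 544 = (2^5 · 17); the sign does not affect v_p). Step 3 — |x − y|_2 = 2^{-5} = 1/32.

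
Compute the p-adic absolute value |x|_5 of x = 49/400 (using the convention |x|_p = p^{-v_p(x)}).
|49/400|_5 = 25

Step 1 — compute v_5(x) by factoring powers of 5 out of the numerator and denominator: v_5(49/400) = -2. Step 2 — apply |x|_p = p^{-v_p(x)} = 5^{2} = 25.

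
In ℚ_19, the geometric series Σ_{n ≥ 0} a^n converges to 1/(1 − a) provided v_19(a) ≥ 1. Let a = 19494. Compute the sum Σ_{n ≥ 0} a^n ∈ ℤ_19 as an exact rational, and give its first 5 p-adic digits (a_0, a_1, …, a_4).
Σ a^n = 1/(1 − a) = -1/19493;  first 5 digits = (1, 0, 16, 2, 9)

v_19(a) = 2 ≥ 1, so the series converges in ℤ_19 to 1/(1 − a) = 1/(1 − 19494) = -1/19493. Expand this rational in ℤ_19: compute digits iteratively via d_i = x_i mod 19, x_{i+1} = (x_i − d_i)/19. The first 5 digits are (1, 0, 16, 2, 9).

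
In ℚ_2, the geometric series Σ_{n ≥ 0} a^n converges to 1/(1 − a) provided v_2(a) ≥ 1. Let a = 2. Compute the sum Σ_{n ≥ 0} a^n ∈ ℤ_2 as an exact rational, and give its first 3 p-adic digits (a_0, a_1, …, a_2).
Σ a^n = 1/(1 − a) = -1;  first 3 digits = (1, 1, 1)

v_2(a) = 1 ≥ 1, so the series converges in ℤ_2 to 1/(1 − a) = 1/(1 − 2) = -1. Expand this rational in ℤ_2: compute digits iteratively via d_i = x_i mod 2, x_{i+1} = (x_i − d_i)/2. The first 3 digits are (1, 1, 1).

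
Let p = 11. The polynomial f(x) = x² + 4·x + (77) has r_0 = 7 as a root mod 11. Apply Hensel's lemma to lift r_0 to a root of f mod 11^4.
r_3 = 3373 (mod 14641)

Hensel: r_{i+1} = r_i − f(r_i)·(f′(r_i))^{-1} mod 11^{i+2}, f′(x) = 2x + 4. Iterate:
  r_0 = 7 (mod 11)
  r_1 = 106 (mod 121)
  r_2 = 711 (mod 1331)
  r_3 = 3373 (mod 14641)
Final: r = 3373 satisfies f(r) ≡ 0 mod 11^4.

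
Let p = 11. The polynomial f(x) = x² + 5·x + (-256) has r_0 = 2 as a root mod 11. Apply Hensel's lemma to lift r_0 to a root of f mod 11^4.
r_3 = 6536 (mod 14641)

Hensel: r_{i+1} = r_i − f(r_i)·(f′(r_i))^{-1} mod 11^{i+2}, f′(x) = 2x + 5. Iterate:
  r_0 = 2 (mod 11)
  r_1 = 2 (mod 121)
  r_2 = 1212 (mod 1331)
  r_3 = 6536 (mod 14641)
Final: r = 6536 satisfies f(r) ≡ 0 mod 11^4.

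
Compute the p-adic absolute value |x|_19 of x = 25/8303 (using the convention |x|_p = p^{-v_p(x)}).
|25/8303|_19 = 361

Step 1 — compute v_19(x) by factoring powers of 19 out of the numerator and denominator: v_19(25/8303) = -2. Step 2 — apply |x|_p = p^{-v_p(x)} = 19^{2} = 361.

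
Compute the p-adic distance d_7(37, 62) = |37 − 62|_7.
d_7(37, 62) = 1

Step 1 — x − y = 37 − 62 = -25. Step 2 — v_7(-25) = 0 (factor: -25 = −(7^0 · 25); the sign does not affect v_p). Step 3 — |x − y|_7 = 7^{0} = 1.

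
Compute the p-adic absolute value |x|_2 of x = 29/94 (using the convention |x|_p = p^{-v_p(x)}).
|29/94|_2 = 2

Step 1 — compute v_2(x) by factoring powers of 2 out of the numerator and denominator: v_2(29/94) = -1. Step 2 — apply |x|_p = p^{-v_p(x)} = 2^{1} = 2.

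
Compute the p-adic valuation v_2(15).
v_2(15) = 0

v_2(n) is the largest exponent k such that 2^k divides n. Factor out: 15 = 2^0 · 15. (Sign doesn't affect v_p.) So v_2(15) = 0.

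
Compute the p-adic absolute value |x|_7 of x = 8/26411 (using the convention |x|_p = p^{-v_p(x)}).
|8/26411|_7 = 2401

Step 1 — compute v_7(x) by factoring powers of 7 out of the numerator and denominator: v_7(8/26411) = -4. Step 2 — apply |x|_p = p^{-v_p(x)} = 7^{4} = 2401.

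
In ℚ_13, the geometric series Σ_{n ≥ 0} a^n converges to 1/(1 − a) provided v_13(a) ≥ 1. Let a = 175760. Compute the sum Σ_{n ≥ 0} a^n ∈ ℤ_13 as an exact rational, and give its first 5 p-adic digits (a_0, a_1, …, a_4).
Σ a^n = 1/(1 − a) = -1/175759;  first 5 digits = (1, 0, 0, 2, 6)

v_13(a) = 3 ≥ 1, so the series converges in ℤ_13 to 1/(1 − a) = 1/(1 − 175760) = -1/175759. Expand this rational in ℤ_13: compute digits iteratively via d_i = x_i mod 13, x_{i+1} = (x_i − d_i)/13. The first 5 digits are (1, 0, 0, 2, 6).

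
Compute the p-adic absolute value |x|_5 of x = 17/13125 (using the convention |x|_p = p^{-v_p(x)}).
|17/13125|_5 = 625

Step 1 — compute v_5(x) by factoring powers of 5 out of the numerator and denominator: v_5(17/13125) = -4. Step 2 — apply |x|_p = p^{-v_p(x)} = 5^{4} = 625.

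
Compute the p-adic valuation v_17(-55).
v_17(-55) = 0

v_17(n) is the largest exponent k such that 17^k divides n. Factor out: -55 = -17^0 · 55. (Sign doesn't affect v_p.) So v_17(-55) = 0.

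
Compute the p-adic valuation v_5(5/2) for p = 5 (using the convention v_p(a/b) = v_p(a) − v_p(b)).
v_5(5/2) = 1

Factor powers of 5 from the numerator and denominator of the reduced fraction: 5 = 5^1 · 1 and 2 = 5^0 · 2. Apply v_p(a/b) = v_p(a) − v_p(b): v_5(5/2) = 1 − 0 = 1.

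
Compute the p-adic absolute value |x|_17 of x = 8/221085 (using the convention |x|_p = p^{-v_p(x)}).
|8/221085|_17 = 4913

Step 1 — compute v_17(x) by factoring powers of 17 out of the numerator and denominator: v_17(8/221085) = -3. Step 2 — apply |x|_p = p^{-v_p(x)} = 17^{3} = 4913.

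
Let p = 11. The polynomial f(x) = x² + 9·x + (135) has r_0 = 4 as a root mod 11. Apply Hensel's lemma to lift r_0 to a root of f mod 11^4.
r_3 = 11730 (mod 14641)

Hensel: r_{i+1} = r_i − f(r_i)·(f′(r_i))^{-1} mod 11^{i+2}, f′(x) = 2x + 9. Iterate:
  r_0 = 4 (mod 11)
  r_1 = 114 (mod 121)
  r_2 = 1082 (mod 1331)
  r_3 = 11730 (mod 14641)
Final: r = 11730 satisfies f(r) ≡ 0 mod 11^4.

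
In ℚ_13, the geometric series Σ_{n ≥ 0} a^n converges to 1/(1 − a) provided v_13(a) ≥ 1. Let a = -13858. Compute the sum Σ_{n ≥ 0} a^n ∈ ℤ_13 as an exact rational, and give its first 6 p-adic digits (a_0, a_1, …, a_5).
Σ a^n = 1/(1 − a) = 1/13859;  first 6 digits = (1, 0, 9, 6, 2, 10)

v_13(a) = 2 ≥ 1, so the series converges in ℤ_13 to 1/(1 − a) = 1/(1 − (-13858)) = 1/13859. Expand this rational in ℤ_13: compute digits iteratively via d_i = x_i mod 13, x_{i+1} = (x_i − d_i)/13. The first 6 digits are (1, 0, 9, 6, 2, 10).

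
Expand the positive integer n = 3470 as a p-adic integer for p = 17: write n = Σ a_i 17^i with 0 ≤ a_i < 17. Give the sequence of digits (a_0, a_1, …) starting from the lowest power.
(a_0, a_1, …) = (2, 0, 12)

Repeated division by 17 gives the digits low-to-high: 3470 = 2 + 12·17^2. Digit sequence: (2, 0, 12).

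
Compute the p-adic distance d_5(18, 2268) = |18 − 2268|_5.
d_5(18, 2268) = 1/125

Step 1 — x − y = 18 − 2268 = -2250. Step 2 — v_5(-2250) = 3 (factor: -2250 = −(5^3 · 18); the sign does not affect v_p). Step 3 — |x − y|_5 = 5^{-3} = 1/125.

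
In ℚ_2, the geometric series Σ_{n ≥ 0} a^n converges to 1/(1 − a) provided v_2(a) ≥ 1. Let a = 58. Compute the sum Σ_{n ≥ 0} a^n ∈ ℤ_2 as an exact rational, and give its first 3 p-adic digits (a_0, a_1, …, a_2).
Σ a^n = 1/(1 − a) = -1/57;  first 3 digits = (1, 1, 1)

v_2(a) = 1 ≥ 1, so the series converges in ℤ_2 to 1/(1 − a) = 1/(1 − 58) = -1/57. Expand this rational in ℤ_2: compute digits iteratively via d_i = x_i mod 2, x_{i+1} = (x_i − d_i)/2. The first 3 digits are (1, 1, 1).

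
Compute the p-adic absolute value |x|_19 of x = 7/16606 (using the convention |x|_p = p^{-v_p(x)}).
|7/16606|_19 = 361

Step 1 — compute v_19(x) by factoring powers of 19 out of the numerator and denominator: v_19(7/16606) = -2. Step 2 — apply |x|_p = p^{-v_p(x)} = 19^{2} = 361.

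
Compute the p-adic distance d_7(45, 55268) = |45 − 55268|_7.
d_7(45, 55268) = 1/2401

Step 1 — x − y = 45 − 55268 = -55223. Step 2 — v_7(-55223) = 4 (factor: -55223 = −(7^4 · 23); the sign does not affect v_p). Step 3 — |x − y|_7 = 7^{-4} = 1/2401.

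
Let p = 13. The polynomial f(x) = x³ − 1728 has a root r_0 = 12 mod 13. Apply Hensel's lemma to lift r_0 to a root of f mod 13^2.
r_1 = 12 (mod 169)

Hensel: r_{i+1} = r_i − f(r_i)/f′(r_i) mod 13^{i+2}, where f′(x) = 3x². Iterate:
  r_0 = 12 (mod 13)
  r_1 = 12 (mod 169)
Final: r = 12 with f(r) ≡ 0 mod 13^2.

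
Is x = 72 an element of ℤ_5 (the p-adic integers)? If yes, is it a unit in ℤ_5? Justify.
x ∈ ℤ_5^× (unit); v_5(x) = 0

ℤ_5 = {x ∈ ℚ_5 : v_5(x) ≥ 0} and ℤ_5^× = {x ∈ ℤ_5 : v_5(x) = 0}. Here v_5(72) = v_5(num) − v_5(den) = 0; compare against these criteria.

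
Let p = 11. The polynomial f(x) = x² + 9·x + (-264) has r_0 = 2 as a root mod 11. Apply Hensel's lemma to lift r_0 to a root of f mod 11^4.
r_3 = 6778 (mod 14641)

Hensel: r_{i+1} = r_i − f(r_i)·(f′(r_i))^{-1} mod 11^{i+2}, f′(x) = 2x + 9. Iterate:
  r_0 = 2 (mod 11)
  r_1 = 2 (mod 121)
  r_2 = 123 (mod 1331)
  r_3 = 6778 (mod 14641)
Final: r = 6778 satisfies f(r) ≡ 0 mod 11^4.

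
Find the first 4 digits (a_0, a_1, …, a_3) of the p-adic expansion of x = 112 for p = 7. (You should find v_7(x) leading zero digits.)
(a_0, …, a_3) = (0, 2, 2, 0)

v_7(112) = 1, so a_0 = ... = a_0 = 0. Factor out: x = 7^1 · u with u = 16 a unit in ℤ_7. Expand u iteratively via a_{v+i} = u_i mod 7, u_{i+1} = (u_i − a_{v+i})/7:
  u_0 = 16;  a_1 = 2;  u_1 = (u_0 − 2)/7 = 2
  u_1 = 2;  a_2 = 2;  u_2 = (u_1 − 2)/7 = 0
  u_2 = 0;  a_3 = 0;  u_3 = (u_2 − 0)/7 = 0
Digits: (0, 2, 2, 0).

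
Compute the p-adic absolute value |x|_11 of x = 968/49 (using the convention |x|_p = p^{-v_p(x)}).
|968/49|_11 = 1/121

Step 1 — compute v_11(x) by factoring powers of 11 out of the numerator and denominator: v_11(968/49) = 2. Step 2 — apply |x|_p = p^{-v_p(x)} = 11^{-2} = 1/121.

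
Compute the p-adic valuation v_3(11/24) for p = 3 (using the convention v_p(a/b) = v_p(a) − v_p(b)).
v_3(11/24) = -1

Factor powers of 3 from the numerator and denominator of the reduced fraction: 11 = 3^0 · 11 and 24 = 3^1 · 8. Apply v_p(a/b) = v_p(a) − v_p(b): v_3(11/24) = 0 − 1 = -1.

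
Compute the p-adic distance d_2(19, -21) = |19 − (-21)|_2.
d_2(19, -21) = 1/8

Step 1 — x − y = 19 − (-21) = 40. Step 2 — v_2(40) = 3 (factor: 40 = (2^3 · 5); the sign does not affect v_p). Step 3 — |x − y|_2 = 2^{-3} = 1/8.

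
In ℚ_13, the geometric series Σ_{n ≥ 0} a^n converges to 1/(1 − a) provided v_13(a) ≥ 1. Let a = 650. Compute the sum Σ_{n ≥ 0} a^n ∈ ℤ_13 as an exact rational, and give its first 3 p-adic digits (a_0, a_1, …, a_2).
Σ a^n = 1/(1 − a) = -1/649;  first 3 digits = (1, 11, 7)

v_13(a) = 1 ≥ 1, so the series converges in ℤ_13 to 1/(1 − a) = 1/(1 − 650) = -1/649. Expand this rational in ℤ_13: compute digits iteratively via d_i = x_i mod 13, x_{i+1} = (x_i − d_i)/13. The first 3 digits are (1, 11, 7).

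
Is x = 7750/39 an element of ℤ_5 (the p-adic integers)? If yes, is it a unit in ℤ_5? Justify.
x ∈ ℤ_5 but not a unit; v_5(x) = 3 > 0

ℤ_5 = {x ∈ ℚ_5 : v_5(x) ≥ 0} and ℤ_5^× = {x ∈ ℤ_5 : v_5(x) = 0}. Here v_5(7750/39) = v_5(num) − v_5(den) = 3; compare against these criteria.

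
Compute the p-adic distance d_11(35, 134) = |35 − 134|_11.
d_11(35, 134) = 1/11

Step 1 — x − y = 35 − 134 = -99. Step 2 — v_11(-99) = 1 (factor: -99 = −(11^1 · 9); the sign does not affect v_p). Step 3 — |x − y|_11 = 11^{-1} = 1/11.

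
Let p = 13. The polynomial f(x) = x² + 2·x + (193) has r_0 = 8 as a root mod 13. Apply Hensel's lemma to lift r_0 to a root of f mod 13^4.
r_3 = 7795 (mod 28561)

Hensel: r_{i+1} = r_i − f(r_i)·(f′(r_i))^{-1} mod 13^{i+2}, f′(x) = 2x + 2. Iterate:
  r_0 = 8 (mod 13)
  r_1 = 21 (mod 169)
  r_2 = 1204 (mod 2197)
  r_3 = 7795 (mod 28561)
Final: r = 7795 satisfies f(r) ≡ 0 mod 13^4.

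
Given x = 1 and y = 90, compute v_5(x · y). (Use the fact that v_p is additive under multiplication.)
v_5(90) = 1

v_p(x) = 0 (factor: 1 = 5^0 · 1); v_p(y) = 1 (factor: 90 = 5^1 · 18). Additivity: v_p(xy) = v_p(x) + v_p(y) = 0 + 1 = 1. (Direct check: xy = 90 = 5^1 · (18).)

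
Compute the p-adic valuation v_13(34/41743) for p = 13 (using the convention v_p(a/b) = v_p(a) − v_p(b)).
v_13(34/41743) = -3

Factor powers of 13 from the numerator and denominator of the reduced fraction: 34 = 13^0 · 34 and 41743 = 13^3 · 19. Apply v_p(a/b) = v_p(a) − v_p(b): v_13(34/41743) = 0 − 3 = -3.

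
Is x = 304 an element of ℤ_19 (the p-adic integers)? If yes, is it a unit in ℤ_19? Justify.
x ∈ ℤ_19 but not a unit; v_19(x) = 1 > 0

ℤ_19 = {x ∈ ℚ_19 : v_19(x) ≥ 0} and ℤ_19^× = {x ∈ ℤ_19 : v_19(x) = 0}. Here v_19(304) = v_19(num) − v_19(den) = 1; compare against these criteria.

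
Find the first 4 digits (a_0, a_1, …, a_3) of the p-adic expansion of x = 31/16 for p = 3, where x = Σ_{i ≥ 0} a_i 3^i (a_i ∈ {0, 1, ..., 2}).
(a_0, …, a_3) = (1, 2, 0, 0)

v_3(31/16) = 0 (numerator and denominator both coprime to 3), so x ∈ ℤ_3^×. Compute digits iteratively via a_i = x_i mod 3, x_{i+1} = (x_i − a_i)/3, with x_0 = x:
  x_0 = 31/16;  a_0 = 1;  x_1 = (x_0 − 1)/3 = 5/16
  x_1 = 5/16;  a_1 = 2;  x_2 = (x_1 − 2)/3 = -9/16
  x_2 = -9/16;  a_2 = 0;  x_3 = (x_2 − 0)/3 = -3/16
  x_3 = -3/16;  a_3 = 0;  x_4 = (x_3 − 0)/3 = -1/16
Digits: (1, 2, 0, 0).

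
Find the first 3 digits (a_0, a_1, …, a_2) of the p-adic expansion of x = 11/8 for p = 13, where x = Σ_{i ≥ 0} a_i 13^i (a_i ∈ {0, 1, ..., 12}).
(a_0, …, a_2) = (3, 8, 1)

v_13(11/8) = 0 (numerator and denominator both coprime to 13), so x ∈ ℤ_13^×. Compute digits iteratively via a_i = x_i mod 13, x_{i+1} = (x_i − a_i)/13, with x_0 = x:
  x_0 = 11/8;  a_0 = 3;  x_1 = (x_0 − 3)/13 = -1/8
  x_1 = -1/8;  a_1 = 8;  x_2 = (x_1 − 8)/13 = -5/8
  x_2 = -5/8;  a_2 = 1;  x_3 = (x_2 − 1)/13 = -1/8
Digits: (3, 8, 1).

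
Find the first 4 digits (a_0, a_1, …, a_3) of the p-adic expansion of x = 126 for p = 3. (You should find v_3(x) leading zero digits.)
(a_0, …, a_3) = (0, 0, 2, 1)

v_3(126) = 2, so a_0 = ... = a_1 = 0. Factor out: x = 3^2 · u with u = 14 a unit in ℤ_3. Expand u iteratively via a_{v+i} = u_i mod 3, u_{i+1} = (u_i − a_{v+i})/3:
  u_0 = 14;  a_2 = 2;  u_1 = (u_0 − 2)/3 = 4
  u_1 = 4;  a_3 = 1;  u_2 = (u_1 − 1)/3 = 1
Digits: (0, 0, 2, 1).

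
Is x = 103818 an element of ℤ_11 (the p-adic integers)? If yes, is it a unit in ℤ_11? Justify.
x ∈ ℤ_11 but not a unit; v_11(x) = 3 > 0

ℤ_11 = {x ∈ ℚ_11 : v_11(x) ≥ 0} and ℤ_11^× = {x ∈ ℤ_11 : v_11(x) = 0}. Here v_11(103818) = v_11(num) − v_11(den) = 3; compare against these criteria.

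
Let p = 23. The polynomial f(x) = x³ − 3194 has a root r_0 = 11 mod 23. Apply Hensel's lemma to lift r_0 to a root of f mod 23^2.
r_1 = 379 (mod 529)

Hensel: r_{i+1} = r_i − f(r_i)/f′(r_i) mod 23^{i+2}, where f′(x) = 3x². Iterate:
  r_0 = 11 (mod 23)
  r_1 = 379 (mod 529)
Final: r = 379 with f(r) ≡ 0 mod 23^2.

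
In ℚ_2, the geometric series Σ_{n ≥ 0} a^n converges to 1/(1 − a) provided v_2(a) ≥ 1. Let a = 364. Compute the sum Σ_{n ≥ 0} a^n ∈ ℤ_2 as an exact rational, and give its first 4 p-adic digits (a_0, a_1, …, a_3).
Σ a^n = 1/(1 − a) = -1/363;  first 4 digits = (1, 0, 1, 1)

v_2(a) = 2 ≥ 1, so the series converges in ℤ_2 to 1/(1 − a) = 1/(1 − 364) = -1/363. Expand this rational in ℤ_2: compute digits iteratively via d_i = x_i mod 2, x_{i+1} = (x_i − d_i)/2. The first 4 digits are (1, 0, 1, 1).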